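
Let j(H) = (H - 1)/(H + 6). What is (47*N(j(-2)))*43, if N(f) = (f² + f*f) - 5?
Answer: -62651/8 ≈ -7831.4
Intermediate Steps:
j(H) = (-1 + H)/(6 + H)
N(f) = -5 + 2*f² (N(f) = (f² + f²) - 5 = 2*f² - 5 = -5 + 2*f²)
(47*N(j(-2)))*43 = (47*(-5 + 2*((-1 - 2)/(6 - 2))²))*43 = (47*(-5 + 2*(-3/4)²))*43 = (47*(-5 + 2*((¼)*(-3))²))*43 = (47*(-5 + 2*(-¾)²))*43 = (47*(-5 + 2*(9/16)))*43 = (47*(-5 + 9/8))*43 = (47*(-31/8))*43 = -1457/8*43 = -62651/8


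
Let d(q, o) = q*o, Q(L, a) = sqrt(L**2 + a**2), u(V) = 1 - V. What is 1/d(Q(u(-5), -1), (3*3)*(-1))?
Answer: -sqrt(37)/333 ≈ -0.018267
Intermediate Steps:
d(q, o) = o*q
1/d(Q(u(-5), -1), (3*3)*(-1)) = 1/(((3*3)*(-1))*sqrt((1 - 1*(-5))**2 + (-1)**2)) = 1/((9*(-1))*sqrt((1 + 5)**2 + 1)) = 1/(-9*sqrt(6**2 + 1)) = 1/(-9*sqrt(36 + 1)) = 1/(-9*sqrt(37)) = -sqrt(37)/333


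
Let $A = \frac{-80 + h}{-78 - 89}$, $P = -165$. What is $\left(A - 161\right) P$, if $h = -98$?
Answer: $\frac{4406985}{167} \approx 26389.0$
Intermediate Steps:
$A = \frac{178}{167}$ ($A = \frac{-80 - 98}{-78 - 89} = - \frac{178}{-167} = \left(-178\right) \left(- \frac{1}{167}\right) = \frac{178}{167} \approx 1.0659$)
$\left(A - 161\right) P = \left(\frac{178}{167} - 161\right) \left(-165\right) = \left(- \frac{26709}{167}\right) \left(-165\right) = \frac{4406985}{167}$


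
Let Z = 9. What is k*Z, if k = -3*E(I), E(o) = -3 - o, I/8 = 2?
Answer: 513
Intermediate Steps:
I = 16 (I = 8*2 = 16)
k = 57 (k = -3*(-3 - 1*16) = -3*(-3 - 16) = -3*(-19) = 57)
k*Z = 57*9 = 513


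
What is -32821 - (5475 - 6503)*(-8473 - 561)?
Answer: -9319773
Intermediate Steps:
-32821 - (5475 - 6503)*(-8473 - 561) = -32821 - (-1028)*(-9034) = -32821 - 1*9286952 = -32821 - 9286952 = -9319773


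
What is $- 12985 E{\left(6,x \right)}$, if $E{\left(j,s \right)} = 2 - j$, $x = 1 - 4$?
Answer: $51940$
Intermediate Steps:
$x = -3$ ($x = 1 - 4 = -3$)
$- 12985 E{\left(6,x \right)} = - 12985 \left(2 - 6\right) = \left(-12985\right) \left(-4\right) = 51940$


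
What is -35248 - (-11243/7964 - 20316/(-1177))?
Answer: -30050018487/852148 ≈ -35264.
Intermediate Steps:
-35248 - (-11243/7964 - 20316/(-1177)) = -35248 - (-11243*1/7964 - 20316*(-1/1177)) = -35248 - (-11243/7964 + 20316/1177) = -35248 - 1*13505783/852148 = -35248 - 13505783/852148 = -30050018487/852148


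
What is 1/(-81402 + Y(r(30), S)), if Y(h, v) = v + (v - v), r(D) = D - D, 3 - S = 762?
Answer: -1/82161 ≈ -1.2171e-5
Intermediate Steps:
S = -759 (S = 3 - 1*762 = 3 - 762 = -759)
r(D) = 0
Y(h, v) = v (Y(h, v) = v + 0 = v)
1/(-81402 + Y(r(30), S)) = 1/(-81402 - 759) = 1/(-82161) = -1/82161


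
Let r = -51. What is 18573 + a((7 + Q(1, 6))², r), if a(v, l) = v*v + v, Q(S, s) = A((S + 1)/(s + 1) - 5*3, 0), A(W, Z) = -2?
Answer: 19223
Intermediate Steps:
Q(S, s) = -2
a(v, l) = v + v² (a(v, l) = v² + v = v + v²)
18573 + a((7 + Q(1, 6))², r) = 18573 + (7 - 2)²*(1 + (7 - 2)²) = 18573 + 5²*(1 + 5²) = 18573 + 25*(1 + 25) = 18573 + 25*26 = 18573 + 650 = 19223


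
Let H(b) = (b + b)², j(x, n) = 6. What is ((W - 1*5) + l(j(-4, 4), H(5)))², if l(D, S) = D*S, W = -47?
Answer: 300304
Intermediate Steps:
H(b) = 4*b² (H(b) = (2*b)² = 4*b²)
((W - 1*5) + l(j(-4, 4), H(5)))² = ((-47 - 1*5) + 6*(4*5²))² = ((-47 - 5) + 6*(4*25))² = (-52 + 6*100)² = (-52 + 600)² = 548² = 300304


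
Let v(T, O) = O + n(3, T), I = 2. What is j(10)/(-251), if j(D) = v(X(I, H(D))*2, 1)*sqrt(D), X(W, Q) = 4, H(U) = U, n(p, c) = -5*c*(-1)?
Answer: -41*sqrt(10)/251 ≈ -0.51655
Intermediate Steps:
n(p, c) = 5*c
v(T, O) = O + 5*T
j(D) = 41*sqrt(D) (j(D) = (1 + 5*(4*2))*sqrt(D) = (1 + 5*8)*sqrt(D) = (1 + 40)*sqrt(D) = 41*sqrt(D))
j(10)/(-251) = (41*sqrt(10))/(-251) = (41*sqrt(10))*(-1/251) = -41*sqrt(10)/251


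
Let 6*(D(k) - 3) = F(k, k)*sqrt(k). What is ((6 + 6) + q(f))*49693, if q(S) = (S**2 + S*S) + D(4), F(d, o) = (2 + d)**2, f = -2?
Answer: 1739255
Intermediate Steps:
D(k) = 3 + sqrt(k)*(2 + k)**2/6 (D(k) = 3 + ((2 + k)**2*sqrt(k))/6 = 3 + (sqrt(k)*(2 + k)**2)/6 = 3 + sqrt(k)*(2 + k)**2/6)
q(S) = 15 + 2*S**2 (q(S) = (S**2 + S*S) + (3 + sqrt(4)*(2 + 4)**2/6) = (S**2 + S**2) + (3 + (1/6)*2*6**2) = 2*S**2 + (3 + (1/6)*2*36) = 2*S**2 + (3 + 12) = 2*S**2 + 15 = 15 + 2*S**2)
((6 + 6) + q(f))*49693 = ((6 + 6) + (15 + 2*(-2)**2))*49693 = (12 + (15 + 2*4))*49693 = (12 + (15 + 8))*49693 = (12 + 23)*49693 = 35*49693 = 1739255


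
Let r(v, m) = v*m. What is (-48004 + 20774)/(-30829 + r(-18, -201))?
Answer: 27230/27211 ≈ 1.0007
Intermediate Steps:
r(v, m) = m*v
(-48004 + 20774)/(-30829 + r(-18, -201)) = (-48004 + 20774)/(-30829 - 201*(-18)) = -27230/(-30829 + 3618) = -27230/(-27211) = -27230*(-1/27211) = 27230/27211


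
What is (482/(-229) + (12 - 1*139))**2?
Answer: 874089225/52441 ≈ 16668.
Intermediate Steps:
(482/(-229) + (12 - 1*139))**2 = (482*(-1/229) + (12 - 139))**2 = (-482/229 - 127)**2 = (-29565/229)**2 = 874089225/52441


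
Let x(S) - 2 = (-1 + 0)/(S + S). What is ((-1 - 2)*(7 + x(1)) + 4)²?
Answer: 1849/4 ≈ 462.25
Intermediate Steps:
x(S) = 2 - 1/(2*S) (x(S) = 2 + (-1 + 0)/(S + S) = 2 - 1/(2*S))
((-1 - 2)*(7 + x(1)) + 4)² = ((-1 - 2)*(7 + (2 - ½/1)) + 4)² = (-3*(7 + (2 - ½*1)) + 4)² = (-3*(7 + (2 - ½)) + 4)² = (-3*(7 + 3/2) + 4)² = (-3*17/2 + 4)² = (-51/2 + 4)² = (-43/2)² = 1849/4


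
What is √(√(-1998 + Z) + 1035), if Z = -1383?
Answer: √(1035 + 7*I*√69) ≈ 32.184 + 0.9033*I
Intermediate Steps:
√(√(-1998 + Z) + 1035) = √(√(-1998 - 1383) + 1035) = √(√(-3381) + 1035) = √(7*I*√69 + 1035) = √(1035 + 7*I*√69)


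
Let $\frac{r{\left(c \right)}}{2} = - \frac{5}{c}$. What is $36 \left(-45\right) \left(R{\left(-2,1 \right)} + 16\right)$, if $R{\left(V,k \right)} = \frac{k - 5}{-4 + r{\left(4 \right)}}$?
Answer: $- \frac{349920}{13} \approx -26917.0$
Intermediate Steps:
$r{\left(c \right)} = - \frac{10}{c}$ ($r{\left(c \right)} = 2 \left(- \frac{5}{c}\right) = - \frac{10}{c}$)
$R{\left(V,k \right)} = \frac{10}{13} - \frac{2 k}{13}$ ($R{\left(V,k \right)} = \frac{k - 5}{-4 - \frac{10}{4}} = \frac{-5 + k}{-4 - \frac{5}{2}} = \frac{-5 + k}{- \frac{13}{2}} = \left(-5 + k\right) \left(- \frac{2}{13}\right) = \frac{10}{13} - \frac{2 k}{13}$)
$36 \left(-45\right) \left(R{\left(-2,1 \right)} + 16\right) = 36 \left(-45\right) \left(\left(\frac{10}{13} - \frac{2}{13}\right) + 16\right) = - 1620 \left(\left(\frac{10}{13} - \frac{2}{13}\right) + 16\right) = - 1620 \left(\frac{8}{13} + 16\right) = \left(-1620\right) \frac{216}{13} = - \frac{349920}{13}$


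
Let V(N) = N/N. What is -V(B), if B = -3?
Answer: -1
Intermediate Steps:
V(N) = 1
-V(B) = -1*1 = -1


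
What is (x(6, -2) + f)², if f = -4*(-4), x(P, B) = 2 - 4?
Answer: 196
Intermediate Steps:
x(P, B) = -2
f = 16
(x(6, -2) + f)² = (-2 + 16)² = 14² = 196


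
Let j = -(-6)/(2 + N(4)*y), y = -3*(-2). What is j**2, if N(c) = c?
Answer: 9/169 ≈ 0.053254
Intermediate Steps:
y = 6
j = 3/13 (j = -(-6)/(2 + 4*6) = -(-6)/(2 + 24) = -(-6)/26 = -2*(-3/26) = 3/13 ≈ 0.23077)
j**2 = (3/13)**2 = 9/169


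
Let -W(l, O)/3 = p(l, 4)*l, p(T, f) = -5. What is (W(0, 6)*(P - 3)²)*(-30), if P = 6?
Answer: 0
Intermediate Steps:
W(l, O) = 15*l (W(l, O) = -(-15)*l = 15*l)
(W(0, 6)*(P - 3)²)*(-30) = ((15*0)*(6 - 3)²)*(-30) = (0*3²)*(-30) = (0*9)*(-30) = 0*(-30) = 0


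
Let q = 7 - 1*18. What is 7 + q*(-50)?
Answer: 557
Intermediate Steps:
q = -11 (q = 7 - 18 = -11)
7 + q*(-50) = 7 - 11*(-50) = 7 + 550 = 557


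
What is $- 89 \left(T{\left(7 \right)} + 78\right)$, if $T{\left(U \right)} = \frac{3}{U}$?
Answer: $- \frac{48861}{7} \approx -6980.1$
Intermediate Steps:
$- 89 \left(T{\left(7 \right)} + 78\right) = - 89 \left(\frac{3}{7} + 78\right) = \left(-89\right) \frac{549}{7} = - \frac{48861}{7}$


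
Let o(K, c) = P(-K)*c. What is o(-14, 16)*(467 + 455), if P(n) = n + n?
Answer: 413056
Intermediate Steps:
P(n) = 2*n
o(K, c) = -2*K*c (o(K, c) = (2*(-K))*c = (-2*K)*c = -2*K*c)
o(-14, 16)*(467 + 455) = (-2*(-14)*16)*(467 + 455) = 448*922 = 413056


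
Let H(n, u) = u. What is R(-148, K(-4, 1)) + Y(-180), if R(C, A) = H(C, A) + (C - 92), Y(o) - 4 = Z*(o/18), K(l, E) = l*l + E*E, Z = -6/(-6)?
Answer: -229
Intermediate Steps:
Z = 1 (Z = -6*(-1/6) = 1)
K(l, E) = E**2 + l**2 (K(l, E) = l**2 + E**2 = E**2 + l**2)
Y(o) = 4 + o/18 (Y(o) = 4 + 1*(o/18) = 4 + o/18)
R(C, A) = -92 + A + C (R(C, A) = A + (C - 92) = A + (-92 + C) = -92 + A + C)
R(-148, K(-4, 1)) + Y(-180) = (-92 + (1**2 + (-4)**2) - 148) + (4 + (1/18)*(-180)) = (-92 + (1 + 16) - 148) + (4 - 10) = (-92 + 17 - 148) - 6 = -223 - 6 = -229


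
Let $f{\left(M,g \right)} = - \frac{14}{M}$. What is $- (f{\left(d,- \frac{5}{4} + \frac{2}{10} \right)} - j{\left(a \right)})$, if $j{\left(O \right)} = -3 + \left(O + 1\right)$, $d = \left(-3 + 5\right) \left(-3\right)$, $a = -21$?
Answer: $- \frac{76}{3} \approx -25.333$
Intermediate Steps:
$d = -6$ ($d = 2 \left(-3\right) = -6$)
$j{\left(O \right)} = -2 + O$ ($j{\left(O \right)} = -3 + \left(1 + O\right) = -2 + O$)
$- (f{\left(d,- \frac{5}{4} + \frac{2}{10} \right)} - j{\left(a \right)}) = - (- \frac{14}{-6} - \left(-2 - 21\right)) = - (\left(-14\right) \left(- \frac{1}{6}\right) - -23) = - (\frac{7}{3} + 23) = \left(-1\right) \frac{76}{3} = - \frac{76}{3}$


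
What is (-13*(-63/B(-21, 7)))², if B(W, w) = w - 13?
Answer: 74529/4 ≈ 18632.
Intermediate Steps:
B(W, w) = -13 + w
(-13*(-63/B(-21, 7)))² = (-13*(-63/(-13 + 7)))² = (-13/((-6*(-1/63))))² = (-13/2/21)² = (-13*21/2)² = (-273/2)² = 74529/4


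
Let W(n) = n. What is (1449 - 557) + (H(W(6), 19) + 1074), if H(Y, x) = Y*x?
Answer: 2080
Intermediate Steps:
(1449 - 557) + (H(W(6), 19) + 1074) = (1449 - 557) + (6*19 + 1074) = 892 + (114 + 1074) = 892 + 1188 = 2080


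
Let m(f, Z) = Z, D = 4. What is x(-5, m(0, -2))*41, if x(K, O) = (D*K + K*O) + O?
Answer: -492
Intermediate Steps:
x(K, O) = O + 4*K + K*O (x(K, O) = (4*K + K*O) + O = O + 4*K + K*O)
x(-5, m(0, -2))*41 = (-2 + 4*(-5) - 5*(-2))*41 = (-2 - 20 + 10)*41 = -12*41 = -492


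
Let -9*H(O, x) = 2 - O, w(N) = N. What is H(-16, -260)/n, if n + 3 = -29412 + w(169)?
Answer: 1/14623 ≈ 6.8385e-5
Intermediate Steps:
H(O, x) = -2/9 + O/9 (H(O, x) = -(2 - O)/9 = -2/9 + O/9)
n = -29246 (n = -3 + (-29412 + 169) = -3 - 29243 = -29246)
H(-16, -260)/n = (-2/9 + (1/9)*(-16))/(-29246) = (-2/9 - 16/9)*(-1/29246) = -2*(-1/29246) = 1/14623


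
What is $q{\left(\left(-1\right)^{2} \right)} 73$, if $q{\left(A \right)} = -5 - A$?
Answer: $-438$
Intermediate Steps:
$q{\left(\left(-1\right)^{2} \right)} 73 = \left(-5 - \left(-1\right)^{2}\right) 73 = \left(-5 - 1\right) 73 = \left(-6\right) 73 = -438$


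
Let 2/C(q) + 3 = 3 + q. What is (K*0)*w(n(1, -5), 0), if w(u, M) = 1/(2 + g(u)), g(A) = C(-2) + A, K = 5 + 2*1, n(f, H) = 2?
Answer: 0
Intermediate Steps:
C(q) = 2/q (C(q) = 2/(-3 + (3 + q)) = 2/q)
K = 7 (K = 5 + 2 = 7)
g(A) = -1 + A (g(A) = 2/(-2) + A = 2*(-1/2) + A = -1 + A)
w(u, M) = 1/(1 + u) (w(u, M) = 1/(2 + (-1 + u)) = 1/(1 + u))
(K*0)*w(n(1, -5), 0) = (7*0)/(1 + 2) = 0/3 = 0*(1/3) = 0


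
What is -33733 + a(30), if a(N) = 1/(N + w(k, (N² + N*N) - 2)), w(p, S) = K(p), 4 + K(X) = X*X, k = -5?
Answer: -1720382/51 ≈ -33733.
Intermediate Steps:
K(X) = -4 + X² (K(X) = -4 + X*X = -4 + X²)
w(p, S) = -4 + p²
a(N) = 1/(21 + N) (a(N) = 1/(N + (-4 + (-5)²)) = 1/(N + (-4 + 25)) = 1/(N + 21) = 1/(21 + N))
-33733 + a(30) = -33733 + 1/(21 + 30) = -33733 + 1/51 = -1720382/51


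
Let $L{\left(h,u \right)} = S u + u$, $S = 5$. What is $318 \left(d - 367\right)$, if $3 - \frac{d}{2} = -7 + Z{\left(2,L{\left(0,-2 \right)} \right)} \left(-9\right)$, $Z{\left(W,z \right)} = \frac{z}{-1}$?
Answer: $-41658$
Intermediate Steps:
$L{\left(h,u \right)} = 6 u$ ($L{\left(h,u \right)} = 5 u + u = 6 u$)
$Z{\left(W,z \right)} = - z$ ($Z{\left(W,z \right)} = z \left(-1\right) = - z$)
$d = 236$ ($d = 6 - 2 \left(-7 + - 6 \left(-2\right) \left(-9\right)\right) = 6 - 2 \left(-7 + \left(-1\right) \left(-12\right) \left(-9\right)\right) = 6 - 2 \left(-7 + 12 \left(-9\right)\right) = 6 - 2 \left(-7 - 108\right) = 6 - -230 = 6 + 230 = 236$)
$318 \left(d - 367\right) = 318 \left(236 - 367\right) = 318 \left(-131\right) = -41658$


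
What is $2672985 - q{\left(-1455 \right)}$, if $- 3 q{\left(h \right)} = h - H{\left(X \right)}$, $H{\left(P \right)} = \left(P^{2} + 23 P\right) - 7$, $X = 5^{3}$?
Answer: $\frac{7999007}{3} \approx 2.6663 \cdot 10^{6}$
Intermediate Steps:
$X = 125$
$H{\left(P \right)} = -7 + P^{2} + 23 P$
$q{\left(h \right)} = \frac{18493}{3} - \frac{h}{3}$ ($q{\left(h \right)} = - \frac{h - \left(-7 + 125^{2} + 23 \cdot 125\right)}{3} = - \frac{h - \left(-7 + 15625 + 2875\right)}{3} = - \frac{h - 18493}{3} = - \frac{-18493 + h}{3} = \frac{18493}{3} - \frac{h}{3}$)
$2672985 - q{\left(-1455 \right)} = 2672985 - \left(\frac{18493}{3} - -485\right) = 2672985 - \left(\frac{18493}{3} + 485\right) = 2672985 - \frac{19948}{3} = \frac{7999007}{3}$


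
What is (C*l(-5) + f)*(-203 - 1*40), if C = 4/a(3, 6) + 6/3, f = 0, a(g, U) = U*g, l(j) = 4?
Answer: -2160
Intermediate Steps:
C = 20/9 (C = 4/((6*3)) + 6/3 = 4/18 + 6*(⅓) = 4*(1/18) + 2 = 2/9 + 2 = 20/9 ≈ 2.2222)
(C*l(-5) + f)*(-203 - 1*40) = ((20/9)*4 + 0)*(-203 - 1*40) = (80/9 + 0)*(-203 - 40) = (80/9)*(-243) = -2160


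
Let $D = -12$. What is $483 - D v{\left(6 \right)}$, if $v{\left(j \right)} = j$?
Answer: $555$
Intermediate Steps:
$483 - D v{\left(6 \right)} = 483 - \left(-12\right) 6 = 483 - -72 = 483 + 72 = 555$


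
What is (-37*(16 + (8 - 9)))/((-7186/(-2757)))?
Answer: -1530135/7186 ≈ -212.93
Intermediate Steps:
(-37*(16 + (8 - 9)))/((-7186/(-2757))) = (-37*(16 - 1))/((-7186*(-1/2757))) = (-37*15)/(7186/2757) = -555*2757/7186 = -1530135/7186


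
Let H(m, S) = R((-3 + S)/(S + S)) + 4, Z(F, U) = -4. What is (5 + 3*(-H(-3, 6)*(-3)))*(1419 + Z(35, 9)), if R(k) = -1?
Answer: 45280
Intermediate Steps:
H(m, S) = 3 (H(m, S) = -1 + 4 = 3)
(5 + 3*(-H(-3, 6)*(-3)))*(1419 + Z(35, 9)) = (5 + 3*(-1*3*(-3)))*(1419 - 4) = (5 + 3*(-3*(-3)))*1415 = (5 + 3*9)*1415 = (5 + 27)*1415 = 32*1415 = 45280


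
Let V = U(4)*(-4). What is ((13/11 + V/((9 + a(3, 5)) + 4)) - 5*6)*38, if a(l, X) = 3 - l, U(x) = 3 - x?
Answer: -154926/143 ≈ -1083.4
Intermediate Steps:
V = 4 (V = (3 - 1*4)*(-4) = (3 - 4)*(-4) = -1*(-4) = 4)
((13/11 + V/((9 + a(3, 5)) + 4)) - 5*6)*38 = ((13/11 + 4/((9 + (3 - 1*3)) + 4)) - 5*6)*38 = ((13*(1/11) + 4/((9 + (3 - 3)) + 4)) - 30)*38 = ((13/11 + 4/((9 + 0) + 4)) - 30)*38 = ((13/11 + 4/(9 + 4)) - 30)*38 = ((13/11 + 4/13) - 30)*38 = (213/143 - 30)*38 = -4077/143*38 = -154926/143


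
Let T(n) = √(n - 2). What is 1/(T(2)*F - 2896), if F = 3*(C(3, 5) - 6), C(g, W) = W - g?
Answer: -1/2896 ≈ -0.00034530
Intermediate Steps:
F = -12 (F = 3*((5 - 1*3) - 6) = 3*((5 - 3) - 6) = 3*(2 - 6) = 3*(-4) = -12)
T(n) = √(-2 + n)
1/(T(2)*F - 2896) = 1/(√(-2 + 2)*(-12) - 2896) = 1/(√0*(-12) - 2896) = 1/(0*(-12) - 2896) = 1/(0 - 2896) = 1/(-2896) = -1/2896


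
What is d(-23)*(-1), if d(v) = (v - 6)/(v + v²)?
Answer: 29/506 ≈ 0.057312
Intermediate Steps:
d(v) = (-6 + v)/(v + v²)
d(-23)*(-1) = ((-6 - 23)/((-23)*(1 - 23)))*(-1) = -1/23*(-29)/(-22)*(-1) = -1/23*(-1/22)*(-29)*(-1) = -29/506*(-1) = 29/506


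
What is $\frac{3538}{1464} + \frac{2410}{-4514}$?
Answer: $\frac{50993}{27084} \approx 1.8828$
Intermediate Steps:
$\frac{3538}{1464} + \frac{2410}{-4514} = 3538 \cdot \frac{1}{1464} + 2410 \left(- \frac{1}{4514}\right) = \frac{29}{12} - \frac{1205}{2257} = \frac{50993}{27084}$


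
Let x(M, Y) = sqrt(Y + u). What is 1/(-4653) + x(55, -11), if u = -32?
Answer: -1/4653 + I*sqrt(43) ≈ -0.00021492 + 6.5574*I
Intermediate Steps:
x(M, Y) = sqrt(-32 + Y) (x(M, Y) = sqrt(Y - 32) = sqrt(-32 + Y))
1/(-4653) + x(55, -11) = 1/(-4653) + sqrt(-32 - 11) = -1/4653 + sqrt(-43) = -1/4653 + I*sqrt(43)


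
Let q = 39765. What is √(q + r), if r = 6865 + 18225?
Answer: √64855 ≈ 254.67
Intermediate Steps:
r = 25090
√(q + r) = √(39765 + 25090) = √64855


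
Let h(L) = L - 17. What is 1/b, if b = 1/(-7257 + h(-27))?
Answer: -7301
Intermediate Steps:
h(L) = -17 + L
b = -1/7301 (b = 1/(-7257 + (-17 - 27)) = 1/(-7257 - 44) = 1/(-7301) = -1/7301 ≈ -0.00013697)
1/b = 1/(-1/7301) = -7301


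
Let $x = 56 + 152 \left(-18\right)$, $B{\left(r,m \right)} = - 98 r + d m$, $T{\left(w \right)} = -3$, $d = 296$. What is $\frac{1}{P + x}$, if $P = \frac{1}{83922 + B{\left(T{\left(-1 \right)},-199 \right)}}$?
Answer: $- \frac{25312}{67836159} \approx -0.00037313$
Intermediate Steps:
$B{\left(r,m \right)} = - 98 r + 296 m$
$P = \frac{1}{25312}$ ($P = \frac{1}{83922 + \left(\left(-98\right) \left(-3\right) + 296 \left(-199\right)\right)} = \frac{1}{83922 + \left(294 - 58904\right)} = \frac{1}{83922 - 58610} = \frac{1}{25312} \approx 3.9507 \cdot 10^{-5}$)
$x = -2680$ ($x = 56 - 2736 = -2680$)
$\frac{1}{P + x} = \frac{1}{\frac{1}{25312} - 2680} = \frac{1}{- \frac{67836159}{25312}} = - \frac{25312}{67836159}$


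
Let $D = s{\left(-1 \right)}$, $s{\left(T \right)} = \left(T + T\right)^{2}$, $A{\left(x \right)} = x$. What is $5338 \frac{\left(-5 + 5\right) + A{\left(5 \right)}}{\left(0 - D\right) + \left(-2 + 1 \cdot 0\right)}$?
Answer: $- \frac{13345}{3} \approx -4448.3$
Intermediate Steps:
$s{\left(T \right)} = 4 T^{2}$ ($s{\left(T \right)} = \left(2 T\right)^{2} = 4 T^{2}$)
$D = 4$ ($D = 4 \left(-1\right)^{2} = 4 \cdot 1 = 4$)
$5338 \frac{\left(-5 + 5\right) + A{\left(5 \right)}}{\left(0 - D\right) + \left(-2 + 1 \cdot 0\right)} = 5338 \frac{\left(-5 + 5\right) + 5}{\left(0 - 4\right) + \left(-2 + 1 \cdot 0\right)} = 5338 \frac{0 + 5}{\left(0 - 4\right) + \left(-2 + 0\right)} = 5338 \frac{5}{-4 - 2} = 5338 \frac{5}{-6} = 5338 \cdot 5 \left(- \frac{1}{6}\right) = 5338 \left(- \frac{5}{6}\right) = - \frac{13345}{3}$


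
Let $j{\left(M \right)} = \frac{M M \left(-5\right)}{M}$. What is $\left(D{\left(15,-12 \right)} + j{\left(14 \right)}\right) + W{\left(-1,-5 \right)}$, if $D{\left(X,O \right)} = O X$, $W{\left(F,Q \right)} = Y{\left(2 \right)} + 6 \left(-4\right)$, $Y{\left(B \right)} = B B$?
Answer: $-270$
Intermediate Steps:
$Y{\left(B \right)} = B^{2}$
$W{\left(F,Q \right)} = -20$ ($W{\left(F,Q \right)} = 2^{2} + 6 \left(-4\right) = 4 - 24 = -20$)
$j{\left(M \right)} = - 5 M$ ($j{\left(M \right)} = \frac{M \left(- 5 M\right)}{M} = \frac{\left(-5\right) M^{2}}{M} = - 5 M$)
$\left(D{\left(15,-12 \right)} + j{\left(14 \right)}\right) + W{\left(-1,-5 \right)} = \left(\left(-12\right) 15 - 70\right) - 20 = \left(-180 - 70\right) - 20 = -250 - 20 = -270$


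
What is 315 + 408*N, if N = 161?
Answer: 66003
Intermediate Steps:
315 + 408*N = 315 + 408*161 = 315 + 65688 = 66003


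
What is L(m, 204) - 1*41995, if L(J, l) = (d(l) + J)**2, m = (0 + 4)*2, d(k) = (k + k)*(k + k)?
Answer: 27712884789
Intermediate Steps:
d(k) = 4*k**2 (d(k) = (2*k)*(2*k) = 4*k**2)
m = 8 (m = 4*2 = 8)
L(J, l) = (J + 4*l**2)**2 (L(J, l) = (4*l**2 + J)**2 = (J + 4*l**2)**2)
L(m, 204) - 1*41995 = (8 + 4*204**2)**2 - 1*41995 = (8 + 4*41616)**2 - 41995 = (8 + 166464)**2 - 41995 = 166472**2 - 41995 = 27712926784 - 41995 = 27712884789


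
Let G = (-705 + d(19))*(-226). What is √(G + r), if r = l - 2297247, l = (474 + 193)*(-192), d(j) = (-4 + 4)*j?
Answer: I*√2265981 ≈ 1505.3*I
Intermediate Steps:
d(j) = 0 (d(j) = 0*j = 0)
l = -128064 (l = 667*(-192) = -128064)
G = 159330 (G = (-705 + 0)*(-226) = -705*(-226) = 159330)
r = -2425311 (r = -128064 - 2297247 = -2425311)
√(G + r) = √(159330 - 2425311) = √(-2265981) = I*√2265981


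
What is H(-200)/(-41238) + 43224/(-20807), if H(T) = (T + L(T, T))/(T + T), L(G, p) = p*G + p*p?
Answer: -1185546877/572026044 ≈ -2.0725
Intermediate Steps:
L(G, p) = p² + G*p (L(G, p) = G*p + p² = p² + G*p)
H(T) = (T + 2*T²)/(2*T) (H(T) = (T + T*(T + T))/(T + T) = (T + T*(2*T))/((2*T)) = (T + 2*T²)*(1/(2*T)) = (T + 2*T²)/(2*T))
H(-200)/(-41238) + 43224/(-20807) = (½ - 200)/(-41238) + 43224/(-20807) = -399/2*(-1/41238) + 43224*(-1/20807) = 133/27492 - 43224/20807 = -1185546877/572026044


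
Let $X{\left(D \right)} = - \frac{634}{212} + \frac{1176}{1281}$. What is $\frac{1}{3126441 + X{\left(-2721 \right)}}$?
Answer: $\frac{6466}{20215554105} \approx 3.1985 \cdot 10^{-7}$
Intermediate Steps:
$X{\left(D \right)} = - \frac{13401}{6466}$ ($X{\left(D \right)} = \left(-634\right) \frac{1}{212} + 1176 \cdot \frac{1}{1281} = - \frac{317}{106} + \frac{56}{61} = - \frac{13401}{6466}$)
$\frac{1}{3126441 + X{\left(-2721 \right)}} = \frac{1}{3126441 - \frac{13401}{6466}} = \frac{1}{\frac{20215554105}{6466}} = \frac{6466}{20215554105}$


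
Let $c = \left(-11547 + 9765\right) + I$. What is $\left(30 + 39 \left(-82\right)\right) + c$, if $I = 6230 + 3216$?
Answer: $4496$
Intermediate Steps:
$I = 9446$
$c = 7664$ ($c = \left(-11547 + 9765\right) + 9446 = -1782 + 9446 = 7664$)
$\left(30 + 39 \left(-82\right)\right) + c = \left(30 + 39 \left(-82\right)\right) + 7664 = \left(30 - 3198\right) + 7664 = -3168 + 7664 = 4496$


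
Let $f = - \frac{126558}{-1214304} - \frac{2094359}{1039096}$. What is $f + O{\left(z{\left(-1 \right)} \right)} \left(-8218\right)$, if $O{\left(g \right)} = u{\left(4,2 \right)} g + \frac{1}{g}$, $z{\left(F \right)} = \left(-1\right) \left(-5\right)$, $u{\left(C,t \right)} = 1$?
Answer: $- \frac{5616952746247599}{131435253040} \approx -42736.0$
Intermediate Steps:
$f = - \frac{50243387491}{26287050608}$ ($f = \left(-126558\right) \left(- \frac{1}{1214304}\right) - \frac{2094359}{1039096} = \frac{21093}{202384} - \frac{2094359}{1039096} = - \frac{50243387491}{26287050608} \approx -1.9113$)
$z{\left(F \right)} = 5$
$O{\left(g \right)} = g + \frac{1}{g}$ ($O{\left(g \right)} = 1 g + \frac{1}{g} = g + \frac{1}{g}$)
$f + O{\left(z{\left(-1 \right)} \right)} \left(-8218\right) = - \frac{50243387491}{26287050608} + \left(5 + \frac{1}{5}\right) \left(-8218\right) = - \frac{50243387491}{26287050608} + \frac{26}{5} \left(-8218\right) = - \frac{50243387491}{26287050608} - \frac{213668}{5} = - \frac{5616952746247599}{131435253040}$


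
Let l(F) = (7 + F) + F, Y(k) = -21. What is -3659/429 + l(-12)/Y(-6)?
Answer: -23182/3003 ≈ -7.7196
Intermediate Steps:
l(F) = 7 + 2*F
-3659/429 + l(-12)/Y(-6) = -3659/429 + (7 + 2*(-12))/(-21) = -3659*1/429 + (7 - 24)*(-1/21) = -3659/429 - 17*(-1/21) = -3659/429 + 17/21 = -23182/3003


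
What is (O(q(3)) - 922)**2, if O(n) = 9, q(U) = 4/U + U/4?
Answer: 833569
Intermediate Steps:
q(U) = 4/U + U/4 (q(U) = 4/U + U*(1/4) = 4/U + U/4)
(O(q(3)) - 922)**2 = (9 - 922)**2 = (-913)**2 = 833569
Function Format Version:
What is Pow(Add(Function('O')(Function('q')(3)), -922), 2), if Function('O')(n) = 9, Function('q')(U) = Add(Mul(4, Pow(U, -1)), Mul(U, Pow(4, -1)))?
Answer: 833569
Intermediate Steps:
Function('q')(U) = Add(Mul(4, Pow(U, -1)), Mul(Rational(1, 4), U)) (Function('q')(U) = Add(Mul(4, Pow(U, -1)), Mul(U, Rational(1, 4))) = Add(Mul(4, Pow(U, -1)), Mul(Rational(1, 4), U)))
Pow(Add(Function('O')(Function('q')(3)), -922), 2) = Pow(Add(9, -922), 2) = Pow(-913, 2) = 833569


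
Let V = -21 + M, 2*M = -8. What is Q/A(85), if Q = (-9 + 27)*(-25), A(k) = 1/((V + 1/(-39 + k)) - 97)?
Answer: 1262475/23 ≈ 54890.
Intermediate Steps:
M = -4 (M = (½)*(-8) = -4)
V = -25 (V = -21 - 4 = -25)
A(k) = 1/(-122 + 1/(-39 + k)) (A(k) = 1/((-25 + 1/(-39 + k)) - 97) = 1/(-122 + 1/(-39 + k)))
Q = -450 (Q = 18*(-25) = -450)
Q/A(85) = -450*(-4759 + 122*85)/(39 - 1*85) = -450*(-4759 + 10370)/(39 - 85) = -450/(-46/5611) = -450*(-5611/46) = 1262475/23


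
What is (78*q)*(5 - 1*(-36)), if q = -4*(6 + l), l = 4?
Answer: -127920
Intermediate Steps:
q = -40 (q = -4*(6 + 4) = -4*10 = -40)
(78*q)*(5 - 1*(-36)) = (78*(-40))*(5 - 1*(-36)) = -3120*(5 + 36) = -3120*41 = -127920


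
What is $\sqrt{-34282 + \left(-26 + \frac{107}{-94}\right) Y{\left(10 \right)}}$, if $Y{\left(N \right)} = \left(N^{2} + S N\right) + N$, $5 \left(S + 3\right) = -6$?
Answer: $\frac{2 i \sqrt{19951359}}{47} \approx 190.07 i$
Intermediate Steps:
$S = - \frac{21}{5}$ ($S = -3 + \frac{1}{5} \left(-6\right) = -3 - \frac{6}{5} = - \frac{21}{5} \approx -4.2$)
$Y{\left(N \right)} = N^{2} - \frac{16 N}{5}$ ($Y{\left(N \right)} = \left(N^{2} - \frac{21 N}{5}\right) + N = N^{2} - \frac{16 N}{5}$)
$\sqrt{-34282 + \left(-26 + \frac{107}{-94}\right) Y{\left(10 \right)}} = \sqrt{-34282 + \left(-26 + \frac{107}{-94}\right) \frac{1}{5} \cdot 10 \left(-16 + 5 \cdot 10\right)} = \sqrt{-34282 + \left(-26 + 107 \left(- \frac{1}{94}\right)\right) \frac{1}{5} \cdot 10 \left(-16 + 50\right)} = \sqrt{-34282 + \left(-26 - \frac{107}{94}\right) \frac{1}{5} \cdot 10 \cdot 34} = \sqrt{-34282 - \frac{86734}{47}} = \sqrt{- \frac{1697988}{47}} = \frac{2 i \sqrt{19951359}}{47}$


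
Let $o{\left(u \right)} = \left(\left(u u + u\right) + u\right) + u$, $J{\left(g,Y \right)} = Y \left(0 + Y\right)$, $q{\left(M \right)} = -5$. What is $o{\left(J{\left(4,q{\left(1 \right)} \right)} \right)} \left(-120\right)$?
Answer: $-84000$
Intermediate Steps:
$J{\left(g,Y \right)} = Y^{2}$ ($J{\left(g,Y \right)} = Y Y = Y^{2}$)
$o{\left(u \right)} = u^{2} + 3 u$ ($o{\left(u \right)} = \left(\left(u^{2} + u\right) + u\right) + u = \left(\left(u + u^{2}\right) + u\right) + u = \left(u^{2} + 2 u\right) + u = u^{2} + 3 u$)
$o{\left(J{\left(4,q{\left(1 \right)} \right)} \right)} \left(-120\right) = \left(-5\right)^{2} \left(3 + \left(-5\right)^{2}\right) \left(-120\right) = 25 \left(3 + 25\right) \left(-120\right) = 25 \cdot 28 \left(-120\right) = 700 \left(-120\right) = -84000$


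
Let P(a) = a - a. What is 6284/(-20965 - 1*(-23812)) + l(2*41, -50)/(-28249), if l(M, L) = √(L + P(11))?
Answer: 6284/2847 - 5*I*√2/28249 ≈ 2.2072 - 0.00025031*I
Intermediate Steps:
P(a) = 0
l(M, L) = √L (l(M, L) = √(L + 0) = √L)
6284/(-20965 - 1*(-23812)) + l(2*41, -50)/(-28249) = 6284/(-20965 - 1*(-23812)) + √(-50)/(-28249) = 6284/(-20965 + 23812) + (5*I*√2)*(-1/28249) = 6284/2847 - 5*I*√2/28249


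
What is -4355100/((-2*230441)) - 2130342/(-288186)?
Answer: 186409594187/11068311671 ≈ 16.842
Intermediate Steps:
-4355100/((-2*230441)) - 2130342/(-288186) = -4355100/(-460882) - 2130342*(-1/288186) = -4355100*(-1/460882) + 355057/48031 = 2177550/230441 + 355057/48031 = 186409594187/11068311671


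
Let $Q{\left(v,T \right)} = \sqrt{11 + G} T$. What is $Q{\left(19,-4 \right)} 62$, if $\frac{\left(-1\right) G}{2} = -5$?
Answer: $- 248 \sqrt{21} \approx -1136.5$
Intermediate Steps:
$G = 10$ ($G = \left(-2\right) \left(-5\right) = 10$)
$Q{\left(v,T \right)} = T \sqrt{21}$ ($Q{\left(v,T \right)} = \sqrt{11 + 10} T = \sqrt{21} T = T \sqrt{21}$)
$Q{\left(19,-4 \right)} 62 = - 4 \sqrt{21} \cdot 62 = - 248 \sqrt{21}$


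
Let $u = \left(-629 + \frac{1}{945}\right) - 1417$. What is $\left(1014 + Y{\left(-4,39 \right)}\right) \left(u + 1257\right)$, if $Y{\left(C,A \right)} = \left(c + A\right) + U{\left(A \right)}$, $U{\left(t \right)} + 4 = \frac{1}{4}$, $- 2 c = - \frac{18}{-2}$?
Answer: $- \frac{37093799}{45} \approx -8.2431 \cdot 10^{5}$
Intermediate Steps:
$c = - \frac{9}{2}$ ($c = - \frac{\left(-18\right) \frac{1}{-2}}{2} = - \frac{\left(-18\right) \left(- \frac{1}{2}\right)}{2} = \left(- \frac{1}{2}\right) 9 = - \frac{9}{2} \approx -4.5$)
$U{\left(t \right)} = - \frac{15}{4}$ ($U{\left(t \right)} = -4 + \frac{1}{4} = - \frac{15}{4}$)
$u = - \frac{1933469}{945}$ ($u = \left(-629 + \frac{1}{945}\right) - 1417 = - \frac{594404}{945} - 1417 = - \frac{1933469}{945} \approx -2046.0$)
$Y{\left(C,A \right)} = - \frac{33}{4} + A$ ($Y{\left(C,A \right)} = \left(- \frac{9}{2} + A\right) - \frac{15}{4} = - \frac{33}{4} + A$)
$\left(1014 + Y{\left(-4,39 \right)}\right) \left(u + 1257\right) = \left(1014 + \left(- \frac{33}{4} + 39\right)\right) \left(- \frac{1933469}{945} + 1257\right) = \left(1014 + \frac{123}{4}\right) \left(- \frac{745604}{945}\right) = \frac{4179}{4} \left(- \frac{745604}{945}\right) = - \frac{37093799}{45}$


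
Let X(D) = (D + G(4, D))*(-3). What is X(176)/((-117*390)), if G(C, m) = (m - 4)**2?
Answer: 992/507 ≈ 1.9566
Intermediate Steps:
G(C, m) = (-4 + m)**2
X(D) = -3*D - 3*(-4 + D)**2 (X(D) = (D + (-4 + D)**2)*(-3) = -3*D - 3*(-4 + D)**2)
X(176)/((-117*390)) = (-3*176 - 3*(-4 + 176)**2)/((-117*390)) = (-528 - 3*172**2)/(-45630) = (-528 - 3*29584)*(-1/45630) = (-528 - 88752)*(-1/45630) = -89280*(-1/45630) = 992/507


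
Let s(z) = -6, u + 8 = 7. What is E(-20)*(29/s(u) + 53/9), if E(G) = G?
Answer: -190/9 ≈ -21.111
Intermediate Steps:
u = -1 (u = -8 + 7 = -1)
E(-20)*(29/s(u) + 53/9) = -20*(29/(-6) + 53/9) = -20*(29*(-⅙) + 53*(⅑)) = -20*(-29/6 + 53/9) = -20*19/18 = -190/9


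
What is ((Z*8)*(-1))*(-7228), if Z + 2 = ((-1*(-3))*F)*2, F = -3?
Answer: -1156480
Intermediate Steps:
Z = -20 (Z = -2 + (-1*(-3)*(-3))*2 = -2 + (3*(-3))*2 = -2 - 9*2 = -2 - 18 = -20)
((Z*8)*(-1))*(-7228) = (-20*8*(-1))*(-7228) = -160*(-1)*(-7228) = 160*(-7228) = -1156480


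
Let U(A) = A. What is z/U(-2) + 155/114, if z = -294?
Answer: 16913/114 ≈ 148.36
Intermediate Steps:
z/U(-2) + 155/114 = -294/(-2) + 155/114 = -294*(-½) + 155*(1/114) = 147 + 155/114 = 16913/114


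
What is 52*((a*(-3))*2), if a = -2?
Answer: 624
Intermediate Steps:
52*((a*(-3))*2) = 52*(-2*(-3)*2) = 52*(6*2) = 52*12 = 624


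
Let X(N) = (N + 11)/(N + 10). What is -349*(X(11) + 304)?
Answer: -2235694/21 ≈ -1.0646e+5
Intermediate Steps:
X(N) = (11 + N)/(10 + N)
-349*(X(11) + 304) = -349*((11 + 11)/(10 + 11) + 304) = -349*(22/21 + 304) = -349*6406/21 = -2235694/21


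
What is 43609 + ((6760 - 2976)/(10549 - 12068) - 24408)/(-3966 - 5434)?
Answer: 77839068367/1784825 ≈ 43612.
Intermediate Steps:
43609 + ((6760 - 2976)/(10549 - 12068) - 24408)/(-3966 - 5434) = 43609 + (3784/(-1519) - 24408)/(-9400) = 43609 + (3784*(-1/1519) - 24408)*(-1/9400) = 43609 + (-3784/1519 - 24408)*(-1/9400) = 43609 - 37079536/1519*(-1/9400) = 43609 + 4634942/1784825 = 77839068367/1784825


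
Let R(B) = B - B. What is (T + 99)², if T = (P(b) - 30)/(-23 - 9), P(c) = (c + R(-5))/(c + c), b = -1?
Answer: 40896025/4096 ≈ 9984.4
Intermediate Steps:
R(B) = 0
P(c) = ½ (P(c) = (c + 0)/(c + c) = c/((2*c)) = c*(1/(2*c)) = ½)
T = 59/64 (T = (½ - 30)/(-23 - 9) = -59/2/(-32) = -59/2*(-1/32) = 59/64 ≈ 0.92188)
(T + 99)² = (59/64 + 99)² = (6395/64)² = 40896025/4096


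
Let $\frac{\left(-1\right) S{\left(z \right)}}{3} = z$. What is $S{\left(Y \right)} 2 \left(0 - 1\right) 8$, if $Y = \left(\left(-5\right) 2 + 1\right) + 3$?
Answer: $-288$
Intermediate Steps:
$Y = -6$ ($Y = \left(-10 + 1\right) + 3 = -9 + 3 = -6$)
$S{\left(z \right)} = - 3 z$
$S{\left(Y \right)} 2 \left(0 - 1\right) 8 = \left(-3\right) \left(-6\right) 2 \left(0 - 1\right) 8 = 18 \cdot 2 \left(-1\right) 8 = 18 \left(-2\right) 8 = \left(-36\right) 8 = -288$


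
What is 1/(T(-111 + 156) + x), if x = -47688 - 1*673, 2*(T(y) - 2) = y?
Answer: -2/96673 ≈ -2.0688e-5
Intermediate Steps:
T(y) = 2 + y/2
x = -48361 (x = -47688 - 673 = -48361)
1/(T(-111 + 156) + x) = 1/((2 + (-111 + 156)/2) - 48361) = 1/((2 + (½)*45) - 48361) = 1/((2 + 45/2) - 48361) = 1/(49/2 - 48361) = 1/(-96673/2) = -2/96673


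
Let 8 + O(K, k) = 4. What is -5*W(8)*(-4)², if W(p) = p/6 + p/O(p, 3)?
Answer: 160/3 ≈ 53.333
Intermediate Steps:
O(K, k) = -4 (O(K, k) = -8 + 4 = -4)
W(p) = -p/12 (W(p) = p/6 + p/(-4) = p*(⅙) + p*(-¼) = p/6 - p/4 = -p/12)
-5*W(8)*(-4)² = -5*(-1/12*8)*(-4)² = -(-10)*16/3 = -5*(-32/3) = 160/3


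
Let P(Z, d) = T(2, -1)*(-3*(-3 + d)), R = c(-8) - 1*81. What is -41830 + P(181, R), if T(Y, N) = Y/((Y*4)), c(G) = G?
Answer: -41761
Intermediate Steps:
T(Y, N) = 1/4 (T(Y, N) = Y/((4*Y)) = Y*(1/(4*Y)) = 1/4)
R = -89 (R = -8 - 1*81 = -8 - 81 = -89)
P(Z, d) = 9/4 - 3*d/4 (P(Z, d) = (-3*(-3 + d))/4 = (9 - 3*d)/4 = 9/4 - 3*d/4)
-41830 + P(181, R) = -41830 + (9/4 - 3/4*(-89)) = -41830 + (9/4 + 267/4) = -41830 + 69 = -41761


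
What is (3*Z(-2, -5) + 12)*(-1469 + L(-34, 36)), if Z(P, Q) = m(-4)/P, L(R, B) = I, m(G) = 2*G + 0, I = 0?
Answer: -35256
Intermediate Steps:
m(G) = 2*G
L(R, B) = 0
Z(P, Q) = -8/P (Z(P, Q) = (2*(-4))/P = -8/P)
(3*Z(-2, -5) + 12)*(-1469 + L(-34, 36)) = (3*(-8/(-2)) + 12)*(-1469 + 0) = (3*(-8*(-½)) + 12)*(-1469) = (3*4 + 12)*(-1469) = (12 + 12)*(-1469) = 24*(-1469) = -35256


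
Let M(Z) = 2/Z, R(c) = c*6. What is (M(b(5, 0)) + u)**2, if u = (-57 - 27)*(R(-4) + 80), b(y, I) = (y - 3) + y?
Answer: 1084121476/49 ≈ 2.2125e+7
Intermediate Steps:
b(y, I) = -3 + 2*y (b(y, I) = (-3 + y) + y = -3 + 2*y)
R(c) = 6*c
u = -4704 (u = (-57 - 27)*(6*(-4) + 80) = -84*(-24 + 80) = -84*56 = -4704)
(M(b(5, 0)) + u)**2 = (2/(-3 + 2*5) - 4704)**2 = (2/(-3 + 10) - 4704)**2 = (2/7 - 4704)**2 = (-32926/7)**2 = 1084121476/49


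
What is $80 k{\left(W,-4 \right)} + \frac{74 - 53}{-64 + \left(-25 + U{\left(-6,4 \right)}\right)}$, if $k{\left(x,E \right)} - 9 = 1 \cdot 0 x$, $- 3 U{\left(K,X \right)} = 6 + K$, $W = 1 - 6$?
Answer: $\frac{64059}{89} \approx 719.76$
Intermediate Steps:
$W = -5$
$U{\left(K,X \right)} = -2 - \frac{K}{3}$ ($U{\left(K,X \right)} = - \frac{6 + K}{3} = -2 - \frac{K}{3}$)
$k{\left(x,E \right)} = 9$ ($k{\left(x,E \right)} = 9 + 1 \cdot 0 x = 9 + 0 x = 9 + 0 = 9$)
$80 k{\left(W,-4 \right)} + \frac{74 - 53}{-64 + \left(-25 + U{\left(-6,4 \right)}\right)} = 80 \cdot 9 + \frac{74 - 53}{-64 - 25} = 720 + \frac{21}{-64 + \left(-25 + \left(-2 + 2\right)\right)} = 720 + \frac{21}{-64 + \left(-25 + 0\right)} = 720 + \frac{21}{-64 - 25} = 720 + \frac{21}{-89} = 720 + 21 \left(- \frac{1}{89}\right) = 720 - \frac{21}{89} = \frac{64059}{89}$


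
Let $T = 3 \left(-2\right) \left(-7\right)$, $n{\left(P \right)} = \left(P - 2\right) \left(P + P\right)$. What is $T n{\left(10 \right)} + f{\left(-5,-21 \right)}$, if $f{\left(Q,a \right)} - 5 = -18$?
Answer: $6707$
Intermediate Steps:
$f{\left(Q,a \right)} = -13$ ($f{\left(Q,a \right)} = 5 - 18 = -13$)
$n{\left(P \right)} = 2 P \left(-2 + P\right)$ ($n{\left(P \right)} = \left(-2 + P\right) 2 P = 2 P \left(-2 + P\right)$)
$T = 42$ ($T = \left(-6\right) \left(-7\right) = 42$)
$T n{\left(10 \right)} + f{\left(-5,-21 \right)} = 42 \cdot 2 \cdot 10 \left(-2 + 10\right) - 13 = 42 \cdot 2 \cdot 10 \cdot 8 - 13 = 42 \cdot 160 - 13 = 6720 - 13 = 6707$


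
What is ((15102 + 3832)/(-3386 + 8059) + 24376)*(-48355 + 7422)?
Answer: -4663414087206/4673 ≈ -9.9795e+8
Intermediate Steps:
((15102 + 3832)/(-3386 + 8059) + 24376)*(-48355 + 7422) = (18934/4673 + 24376)*(-40933) = (113927982/4673)*(-40933) = -4663414087206/4673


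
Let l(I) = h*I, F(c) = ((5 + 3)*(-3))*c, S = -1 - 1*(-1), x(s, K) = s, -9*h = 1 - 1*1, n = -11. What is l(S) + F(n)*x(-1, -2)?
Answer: -264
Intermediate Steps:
h = 0 (h = -(1 - 1*1)/9 = -(1 - 1)/9 = -1/9*0 = 0)
S = 0 (S = -1 + 1 = 0)
F(c) = -24*c (F(c) = (8*(-3))*c = -24*c)
l(I) = 0 (l(I) = 0*I = 0)
l(S) + F(n)*x(-1, -2) = 0 - 24*(-11)*(-1) = 0 + 264*(-1) = 0 - 264 = -264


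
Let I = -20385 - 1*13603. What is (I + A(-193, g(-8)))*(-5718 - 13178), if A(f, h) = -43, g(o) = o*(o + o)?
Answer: 643049776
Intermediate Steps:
I = -33988 (I = -20385 - 13603 = -33988)
g(o) = 2*o² (g(o) = o*(2*o) = 2*o²)
(I + A(-193, g(-8)))*(-5718 - 13178) = (-33988 - 43)*(-5718 - 13178) = -34031*(-18896) = 643049776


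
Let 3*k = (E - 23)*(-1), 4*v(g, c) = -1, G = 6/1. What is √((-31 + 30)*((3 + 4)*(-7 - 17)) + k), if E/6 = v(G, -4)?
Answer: √6342/6 ≈ 13.273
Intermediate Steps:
G = 6 (G = 6*1 = 6)
v(g, c) = -¼ (v(g, c) = (¼)*(-1) = -¼)
E = -3/2 (E = 6*(-¼) = -3/2 ≈ -1.5000)
k = 49/6 (k = ((-3/2 - 23)*(-1))/3 = (-49/2*(-1))/3 = (⅓)*(49/2) = 49/6 ≈ 8.1667)
√((-31 + 30)*((3 + 4)*(-7 - 17)) + k) = √((-31 + 30)*((3 + 4)*(-7 - 17)) + 49/6) = √(-7*(-24) + 49/6) = √(-1*(-168) + 49/6) = √(168 + 49/6) = √(1057/6) = √6342/6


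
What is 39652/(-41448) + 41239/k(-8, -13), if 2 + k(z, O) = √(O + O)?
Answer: -47496357/17270 - 41239*I*√26/30 ≈ -2750.2 - 7009.3*I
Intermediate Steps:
k(z, O) = -2 + √2*√O (k(z, O) = -2 + √(O + O) = -2 + √(2*O) = -2 + √2*√O)
39652/(-41448) + 41239/k(-8, -13) = 39652/(-41448) + 41239/(-2 + √2*√(-13)) = 39652*(-1/41448) + 41239/(-2 + √2*(I*√13)) = -9913/10362 + 41239/(-2 + I*√26)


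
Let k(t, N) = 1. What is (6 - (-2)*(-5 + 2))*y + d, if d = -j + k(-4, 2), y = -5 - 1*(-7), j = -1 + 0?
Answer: 2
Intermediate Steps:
j = -1
y = 2 (y = -5 + 7 = 2)
d = 2 (d = -1*(-1) + 1 = 1 + 1 = 2)
(6 - (-2)*(-5 + 2))*y + d = (6 - (-2)*(-5 + 2))*2 + 2 = (6 - (-2)*(-3))*2 + 2 = (6 - 1*6)*2 + 2 = (6 - 6)*2 + 2 = 0*2 + 2 = 0 + 2 = 2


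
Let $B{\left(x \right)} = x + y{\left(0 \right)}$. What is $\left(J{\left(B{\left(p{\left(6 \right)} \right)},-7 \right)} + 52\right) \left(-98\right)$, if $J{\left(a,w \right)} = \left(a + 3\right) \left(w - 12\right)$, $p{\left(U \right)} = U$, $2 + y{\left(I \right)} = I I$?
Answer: $7938$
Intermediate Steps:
$y{\left(I \right)} = -2 + I^{2}$ ($y{\left(I \right)} = -2 + I I = -2 + I^{2}$)
$B{\left(x \right)} = -2 + x$ ($B{\left(x \right)} = x - \left(2 - 0^{2}\right) = x + \left(-2 + 0\right) = x - 2 = -2 + x$)
$J{\left(a,w \right)} = \left(-12 + w\right) \left(3 + a\right)$ ($J{\left(a,w \right)} = \left(3 + a\right) \left(-12 + w\right) = \left(-12 + w\right) \left(3 + a\right)$)
$\left(J{\left(B{\left(p{\left(6 \right)} \right)},-7 \right)} + 52\right) \left(-98\right) = \left(\left(-36 - 12 \left(-2 + 6\right) + 3 \left(-7\right) + \left(-2 + 6\right) \left(-7\right)\right) + 52\right) \left(-98\right) = \left(\left(-36 - 48 - 21 + 4 \left(-7\right)\right) + 52\right) \left(-98\right) = \left(\left(-36 - 48 - 21 - 28\right) + 52\right) \left(-98\right) = \left(-133 + 52\right) \left(-98\right) = \left(-81\right) \left(-98\right) = 7938$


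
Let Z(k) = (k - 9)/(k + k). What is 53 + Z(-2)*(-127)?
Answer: -1185/4 ≈ -296.25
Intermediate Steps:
Z(k) = (-9 + k)/(2*k) (Z(k) = (-9 + k)/((2*k)) = (-9 + k)*(1/(2*k)) = (-9 + k)/(2*k))
53 + Z(-2)*(-127) = 53 + ((1/2)*(-9 - 2)/(-2))*(-127) = 53 + ((1/2)*(-1/2)*(-11))*(-127) = 53 + (11/4)*(-127) = 53 - 1397/4 = -1185/4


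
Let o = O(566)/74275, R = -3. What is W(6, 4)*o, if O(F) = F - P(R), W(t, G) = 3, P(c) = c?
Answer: 1707/74275 ≈ 0.022982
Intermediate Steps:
O(F) = 3 + F (O(F) = F - 1*(-3) = F + 3 = 3 + F)
o = 569/74275 (o = (3 + 566)/74275 = 569*(1/74275) = 569/74275 ≈ 0.0076607)
W(6, 4)*o = 3*(569/74275) = 1707/74275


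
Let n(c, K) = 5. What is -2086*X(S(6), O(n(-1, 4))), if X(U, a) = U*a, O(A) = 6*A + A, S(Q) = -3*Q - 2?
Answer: 1460200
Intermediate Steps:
S(Q) = -2 - 3*Q
O(A) = 7*A
-2086*X(S(6), O(n(-1, 4))) = -2086*(-2 - 3*6)*7*5 = -2086*(-2 - 18)*35 = -(-41720)*35 = -2086*(-700) = 1460200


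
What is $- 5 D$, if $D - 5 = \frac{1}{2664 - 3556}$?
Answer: $- \frac{22295}{892} \approx -24.994$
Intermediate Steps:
$D = \frac{4459}{892}$ ($D = 5 + \frac{1}{2664 - 3556} = 5 + \frac{1}{-892} = 5 - \frac{1}{892} = \frac{4459}{892} \approx 4.9989$)
$- 5 D = \left(-5\right) \frac{4459}{892} = - \frac{22295}{892}$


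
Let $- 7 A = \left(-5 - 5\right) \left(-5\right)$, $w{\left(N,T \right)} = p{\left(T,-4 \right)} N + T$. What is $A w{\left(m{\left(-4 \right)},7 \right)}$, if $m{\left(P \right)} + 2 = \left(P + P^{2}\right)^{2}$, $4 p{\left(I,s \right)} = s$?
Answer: $\frac{6750}{7} \approx 964.29$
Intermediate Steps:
$p{\left(I,s \right)} = \frac{s}{4}$
$m{\left(P \right)} = -2 + \left(P + P^{2}\right)^{2}$
$w{\left(N,T \right)} = T - N$ ($w{\left(N,T \right)} = \frac{1}{4} \left(-4\right) N + T = - N + T = T - N$)
$A = - \frac{50}{7}$ ($A = - \frac{\left(-5 - 5\right) \left(-5\right)}{7} = - \frac{\left(-10\right) \left(-5\right)}{7} = \left(- \frac{1}{7}\right) 50 = - \frac{50}{7} \approx -7.1429$)
$A w{\left(m{\left(-4 \right)},7 \right)} = - \frac{50 \left(7 - \left(-2 + \left(-4\right)^{2} \left(1 - 4\right)^{2}\right)\right)}{7} = - \frac{50 \left(7 - \left(-2 + 16 \left(-3\right)^{2}\right)\right)}{7} = - \frac{50 \left(7 - \left(-2 + 16 \cdot 9\right)\right)}{7} = - \frac{50 \left(7 - \left(-2 + 144\right)\right)}{7} = - \frac{50 \left(7 - 142\right)}{7} = \left(- \frac{50}{7}\right) \left(-135\right) = \frac{6750}{7}$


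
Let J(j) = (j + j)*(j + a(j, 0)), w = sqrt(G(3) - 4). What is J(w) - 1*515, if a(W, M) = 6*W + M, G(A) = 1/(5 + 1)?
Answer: -1706/3 ≈ -568.67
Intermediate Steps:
G(A) = 1/6
a(W, M) = M + 6*W
w = I*sqrt(138)/6 (w = sqrt(1/6 - 4) = sqrt(-23/6) = I*sqrt(138)/6 ≈ 1.9579*I)
J(j) = 14*j**2 (J(j) = (j + j)*(j + (0 + 6*j)) = (2*j)*(j + 6*j) = (2*j)*(7*j) = 14*j**2)
J(w) - 1*515 = 14*(I*sqrt(138)/6)**2 - 1*515 = 14*(-23/6) - 515 = -161/3 - 515 = -1706/3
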